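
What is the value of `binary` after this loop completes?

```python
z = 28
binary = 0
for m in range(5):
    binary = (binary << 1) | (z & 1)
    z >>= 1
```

Reverse lowest 5 bits of 28
`binary` takes the values: 0 → 1 → 3 → 7

Answer: 7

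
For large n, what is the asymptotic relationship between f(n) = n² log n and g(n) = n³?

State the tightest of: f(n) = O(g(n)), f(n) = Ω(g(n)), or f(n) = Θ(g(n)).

n² log n vs n³: f(n) = O(g(n)) but not Ω(g(n)) — n³ grows strictly faster than n² log n.

Answer: f(n) = O(g(n)) but not Ω(g(n)) — n³ grows strictly faster than n² log n.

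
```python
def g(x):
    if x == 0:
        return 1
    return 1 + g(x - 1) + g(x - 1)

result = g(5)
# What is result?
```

g(x) = 1 + 2·g(x-1), g(0)=1. Closed form: (1+1)·2^5 - 1 = 63.

Answer: 63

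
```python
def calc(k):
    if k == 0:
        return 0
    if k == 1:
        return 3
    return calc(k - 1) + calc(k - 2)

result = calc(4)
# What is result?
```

Build up from base cases: calc(0)=0, calc(1)=3, calc(2)=3, calc(3)=6, calc(4)=9

Answer: 9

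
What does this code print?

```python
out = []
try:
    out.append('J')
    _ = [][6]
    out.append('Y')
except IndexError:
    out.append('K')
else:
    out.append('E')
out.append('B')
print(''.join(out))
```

Execution trace: 'J' (try body) → 'K' (except IndexError) → 'B' (after the try/except). Output: JKB

Answer: JKB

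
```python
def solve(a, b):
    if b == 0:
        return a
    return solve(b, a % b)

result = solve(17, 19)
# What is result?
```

solve(17, 19) -> solve(19, 17) -> solve(17, 2) -> solve(2, 1) -> solve(1, 0) -> 1

Answer: 1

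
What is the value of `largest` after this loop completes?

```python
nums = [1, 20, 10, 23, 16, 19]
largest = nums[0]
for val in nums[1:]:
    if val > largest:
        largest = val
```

Maximum of [1, 20, 10, 23, 16, 19]
`largest` takes the values: 1 → 20 → 23

Answer: 23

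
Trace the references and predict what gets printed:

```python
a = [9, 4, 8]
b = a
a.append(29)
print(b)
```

Key concept: basic list aliasing.
Step by step:
`a = [9, 4, 8]` → a = [9, 4, 8]
`b = a` → b = [9, 4, 8] (same object as a)
`a.append(29)` → a = [9, 4, 8, 29] (same object as b); b = [9, 4, 8, 29] (same object as a)
`print(b)` → prints [9, 4, 8, 29]

Answer: [9, 4, 8, 29]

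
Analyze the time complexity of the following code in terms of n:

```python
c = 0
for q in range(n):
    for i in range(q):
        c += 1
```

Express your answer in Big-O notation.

Each loop level contributes: n × n. Multiplying the contributions gives O(n^2).

Answer: O(n^2)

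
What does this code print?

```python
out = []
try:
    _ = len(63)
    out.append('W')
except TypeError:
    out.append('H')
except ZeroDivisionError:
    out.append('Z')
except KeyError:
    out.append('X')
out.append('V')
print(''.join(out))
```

Execution trace: 'H' (except TypeError) → 'V' (after the try/except). Output: HV

Answer: HV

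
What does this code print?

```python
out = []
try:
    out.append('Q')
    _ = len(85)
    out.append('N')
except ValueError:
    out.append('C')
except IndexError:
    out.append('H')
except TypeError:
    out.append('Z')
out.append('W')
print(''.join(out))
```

Execution trace: 'Q' (try body) → 'Z' (except TypeError) → 'W' (after the try/except). Output: QZW

Answer: QZW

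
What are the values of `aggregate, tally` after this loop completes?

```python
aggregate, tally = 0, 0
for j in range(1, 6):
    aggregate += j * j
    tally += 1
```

Sum of squares and count
`aggregate, tally` takes the values: (0, 0) → (1, 0) → (1, 1) → (5, 1) → (5, 2) → (14, 2) → (14, 3) → (30, 3) → (30, 4) → (55, 4) → (55, 5)

Answer: 55, 5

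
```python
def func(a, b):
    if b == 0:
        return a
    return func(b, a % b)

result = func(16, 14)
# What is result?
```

func(16, 14) -> func(14, 2) -> func(2, 0) -> 2

Answer: 2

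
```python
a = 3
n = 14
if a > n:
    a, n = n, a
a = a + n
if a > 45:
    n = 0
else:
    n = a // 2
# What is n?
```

Trace:
`a = 3` → a = 3
`n = 14` → n = 14
`if a > n: ...` → a > n is False → no variable changes
`a = a + n` → a = 17
`if a > 45: ...` → a > 45 is False, take else branch → n = 8
So n = 8

Answer: 8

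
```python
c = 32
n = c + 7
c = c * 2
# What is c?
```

Trace:
`c = 32` → c = 32
`n = c + 7` → n = 39
`c = c * 2` → c = 64
So c = 64

Answer: 64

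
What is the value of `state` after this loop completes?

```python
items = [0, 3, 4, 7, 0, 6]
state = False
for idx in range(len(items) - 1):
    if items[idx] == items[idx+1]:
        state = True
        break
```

Check consecutive duplicates in [0, 3, 4, 7, 0, 6]
`state` takes the values: False

Answer: False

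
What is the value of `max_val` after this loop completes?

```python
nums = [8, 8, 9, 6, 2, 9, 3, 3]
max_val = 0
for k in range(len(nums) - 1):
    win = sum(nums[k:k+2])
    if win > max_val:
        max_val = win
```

Max sum of 2-element window in [8, 8, 9, 6, 2, 9, 3, 3]
`max_val` takes the values: 0 → 16 → 17

Answer: 17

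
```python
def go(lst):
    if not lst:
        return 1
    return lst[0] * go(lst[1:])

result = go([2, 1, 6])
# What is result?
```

Product over [2, 1, 6] = 2 * 1 * 6 = 12

Answer: 12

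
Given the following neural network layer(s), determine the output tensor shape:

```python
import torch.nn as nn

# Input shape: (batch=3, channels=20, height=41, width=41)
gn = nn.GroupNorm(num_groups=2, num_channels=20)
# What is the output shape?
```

Input: (3, 20, 41, 41) -> Output: (3, 20, 41, 41)

Answer: (3, 20, 41, 41)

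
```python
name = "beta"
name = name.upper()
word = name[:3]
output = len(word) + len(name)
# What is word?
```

Trace:
`name = "beta"` → name = 'beta'
`name = name.upper()` → name = 'BETA'
`word = name[:3]` → word = 'BET'
`output = len(word) + len(name)` → output = 7
So word = 'BET'

Answer: 'BET'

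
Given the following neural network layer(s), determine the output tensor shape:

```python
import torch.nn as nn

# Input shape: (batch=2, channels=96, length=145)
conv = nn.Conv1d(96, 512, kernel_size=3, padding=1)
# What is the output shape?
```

Input: (2, 96, 145) -> Output: (2, 512, 145)

Answer: (2, 512, 145)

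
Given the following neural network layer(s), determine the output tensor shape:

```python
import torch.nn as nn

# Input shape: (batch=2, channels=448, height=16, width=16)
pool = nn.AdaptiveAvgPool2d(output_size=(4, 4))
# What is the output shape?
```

Input: (2, 448, 16, 16) -> Output: (2, 448, 4, 4)

Answer: (2, 448, 4, 4)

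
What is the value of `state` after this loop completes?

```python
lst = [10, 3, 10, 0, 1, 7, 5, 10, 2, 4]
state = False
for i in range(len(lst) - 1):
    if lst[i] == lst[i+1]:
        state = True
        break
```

Check consecutive duplicates in [10, 3, 10, 0, 1, 7, 5, 10, 2, 4]
`state` takes the values: False

Answer: False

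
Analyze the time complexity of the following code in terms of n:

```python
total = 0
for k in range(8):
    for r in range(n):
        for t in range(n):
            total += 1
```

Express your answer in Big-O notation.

Each loop level contributes: 1 × n × n. Multiplying the contributions gives O(n^2).

Answer: O(n^2)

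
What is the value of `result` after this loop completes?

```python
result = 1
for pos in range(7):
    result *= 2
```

2^7 = 128
`result` takes the values: 1 → 2 → 4 → 8 → 16 → 32 → 64 → 128

Answer: 128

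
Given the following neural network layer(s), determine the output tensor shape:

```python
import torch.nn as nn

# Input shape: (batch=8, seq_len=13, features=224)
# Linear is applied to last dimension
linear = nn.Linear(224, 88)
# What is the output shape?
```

Input: (8, 13, 224) -> Output: (8, 13, 88)

Answer: (8, 13, 88)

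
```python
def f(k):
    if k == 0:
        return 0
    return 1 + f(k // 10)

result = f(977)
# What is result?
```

Count of digits of 977: 3

Answer: 3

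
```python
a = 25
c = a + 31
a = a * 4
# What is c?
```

Trace:
`a = 25` → a = 25
`c = a + 31` → c = 56
`a = a * 4` → a = 100
So c = 56

Answer: 56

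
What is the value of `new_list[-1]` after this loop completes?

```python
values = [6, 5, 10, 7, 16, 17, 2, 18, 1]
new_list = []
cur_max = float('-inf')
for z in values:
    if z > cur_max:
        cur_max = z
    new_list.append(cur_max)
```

Running max ends at 18
`new_list` takes the values: [] → [6] → [6, 6] → [6, 6, 10] → [6, 6, 10, 10] → [6, 6, 10, 10, 16] → [6, 6, 10, 10, 16, 17] → [6, 6, 10, 10, 16, 17, 17] → [6, 6, 10, 10, 16, 17, 17, 18] → [6, 6, 10, 10, 16, 17, 17, 18, 18]
So `new_list[-1]` = 18

Answer: 18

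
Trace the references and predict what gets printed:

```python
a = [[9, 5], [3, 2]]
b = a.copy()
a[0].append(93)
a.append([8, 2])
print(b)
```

Key concept: shallow copy with nested lists.
Step by step:
`a = [[9, 5], [3, 2]]` → a = [[9, 5], [3, 2]]
`b = a.copy()` → b = [[9, 5], [3, 2]]
`a[0].append(93)` → a = [[9, 5, 93], [3, 2]]; b = [[9, 5, 93], [3, 2]]
`a.append([8, 2])` → a = [[9, 5, 93], [3, 2], [8, 2]]
`print(b)` → prints [[9, 5, 93], [3, 2]]

Answer: [[9, 5, 93], [3, 2]]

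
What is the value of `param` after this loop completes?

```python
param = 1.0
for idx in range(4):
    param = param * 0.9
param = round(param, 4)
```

Exponential decay: 1.0 * 0.9^4
`param` takes the values: 1.0 → 0.9 → 0.81 → 0.729 → 0.6561

Answer: 0.6561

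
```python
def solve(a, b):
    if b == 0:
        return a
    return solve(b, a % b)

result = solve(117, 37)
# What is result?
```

solve(117, 37) -> solve(37, 6) -> solve(6, 1) -> solve(1, 0) -> 1

Answer: 1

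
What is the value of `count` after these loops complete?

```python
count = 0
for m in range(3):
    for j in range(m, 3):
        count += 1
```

Upper triangle: 3 + 2 + ... + 1
`count` takes the values: 0 → 1 → 2 → 3 → 4 → 5 → 6

Answer: 6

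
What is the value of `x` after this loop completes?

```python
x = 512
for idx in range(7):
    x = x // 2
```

Halve 7 times: 512 // 2^7 = 4
`x` takes the values: 512 → 256 → 128 → 64 → 32 → 16 → 8 → 4

Answer: 4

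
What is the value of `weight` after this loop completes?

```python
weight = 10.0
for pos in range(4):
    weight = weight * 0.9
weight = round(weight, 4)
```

Exponential decay: 10.0 * 0.9^4
`weight` takes the values: 10.0 → 9.0 → 8.1 → 7.29 → 6.561

Answer: 6.561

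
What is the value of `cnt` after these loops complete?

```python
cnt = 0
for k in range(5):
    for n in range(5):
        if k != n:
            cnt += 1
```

5² - 5 (exclude diagonal)
`cnt` takes the values: 0 → 1 → 2 → 3 → 4 → 5 → 6 → 7 → 8 → 9 → 10 → 11 → 12 → 13 → 14 → 15 → 16 → 17 → 18 → 19 → 20

Answer: 20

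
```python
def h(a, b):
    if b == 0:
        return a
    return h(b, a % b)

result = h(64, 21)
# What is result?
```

h(64, 21) -> h(21, 1) -> h(1, 0) -> 1

Answer: 1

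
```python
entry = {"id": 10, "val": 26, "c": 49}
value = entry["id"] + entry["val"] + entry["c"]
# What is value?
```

Trace:
`entry = {"id": 10, "val": 26, "c": 49}` → entry = {'id': 10, 'val': 26, 'c': 49}
`value = entry["id"] + entry["val"] + entry["c"]` → value = 85
So value = 85

Answer: 85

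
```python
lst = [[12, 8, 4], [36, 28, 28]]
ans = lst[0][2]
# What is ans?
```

Trace:
`lst = [[12, 8, 4], [36, 28, 28]]` → lst = [[12, 8, 4], [36, 28, 28]]
`ans = lst[0][2]` → ans = 4
So ans = 4

Answer: 4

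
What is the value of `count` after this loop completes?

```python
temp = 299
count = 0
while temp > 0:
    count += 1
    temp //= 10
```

Count digits by repeated division by 10
`count` takes the values: 0 → 1 → 2 → 3

Answer: 3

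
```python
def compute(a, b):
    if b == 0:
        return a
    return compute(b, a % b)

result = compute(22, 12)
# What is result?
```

compute(22, 12) -> compute(12, 10) -> compute(10, 2) -> compute(2, 0) -> 2

Answer: 2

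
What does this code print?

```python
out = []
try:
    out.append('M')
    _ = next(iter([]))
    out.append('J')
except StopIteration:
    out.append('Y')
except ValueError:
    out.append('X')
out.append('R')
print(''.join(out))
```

Execution trace: 'M' (try body) → 'Y' (except StopIteration) → 'R' (after the try/except). Output: MYR

Answer: MYR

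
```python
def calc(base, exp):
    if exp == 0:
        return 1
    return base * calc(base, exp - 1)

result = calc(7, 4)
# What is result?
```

calc(7, 4) = 7 * 7 * 7 * 7 = 2401

Answer: 2401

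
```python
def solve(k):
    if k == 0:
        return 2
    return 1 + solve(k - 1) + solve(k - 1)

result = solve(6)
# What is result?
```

solve(k) = 1 + 2·solve(k-1), solve(0)=2. Closed form: (2+1)·2^6 - 1 = 191.

Answer: 191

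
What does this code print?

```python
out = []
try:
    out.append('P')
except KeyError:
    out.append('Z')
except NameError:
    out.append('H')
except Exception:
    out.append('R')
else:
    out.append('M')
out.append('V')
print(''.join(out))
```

Execution trace: 'P' (try body, no exception) → 'M' (else) → 'V' (after the try/except). Output: PMV

Answer: PMV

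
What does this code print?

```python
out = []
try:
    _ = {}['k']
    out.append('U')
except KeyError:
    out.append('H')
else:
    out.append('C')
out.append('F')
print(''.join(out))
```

Execution trace: 'H' (except KeyError) → 'F' (after the try/except). Output: HF

Answer: HF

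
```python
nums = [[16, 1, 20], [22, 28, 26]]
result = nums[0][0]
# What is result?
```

Trace:
`nums = [[16, 1, 20], [22, 28, 26]]` → nums = [[16, 1, 20], [22, 28, 26]]
`result = nums[0][0]` → result = 16
So result = 16

Answer: 16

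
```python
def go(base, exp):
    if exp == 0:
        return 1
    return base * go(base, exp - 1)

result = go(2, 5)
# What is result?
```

go(2, 5) = 2 * 2 * 2 * 2 * 2 = 32

Answer: 32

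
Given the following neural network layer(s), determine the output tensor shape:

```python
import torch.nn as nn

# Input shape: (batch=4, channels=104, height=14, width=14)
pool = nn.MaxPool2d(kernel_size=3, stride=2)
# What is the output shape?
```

Input: (4, 104, 14, 14) -> Output: (4, 104, 6, 6)

Answer: (4, 104, 6, 6)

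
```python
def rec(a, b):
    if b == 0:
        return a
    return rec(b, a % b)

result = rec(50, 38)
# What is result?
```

rec(50, 38) -> rec(38, 12) -> rec(12, 2) -> rec(2, 0) -> 2

Answer: 2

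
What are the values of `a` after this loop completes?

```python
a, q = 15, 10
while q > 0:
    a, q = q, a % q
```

GCD of 15 and 10
`a` takes the values: 15 → 10 → 5

Answer: 5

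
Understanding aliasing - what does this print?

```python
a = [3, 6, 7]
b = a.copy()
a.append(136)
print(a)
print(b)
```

Key concept: list.copy() creates independent copy.
Step by step:
`a = [3, 6, 7]` → a = [3, 6, 7]
`b = a.copy()` → b = [3, 6, 7]
`a.append(136)` → a = [3, 6, 7, 136]
`print(a)` → prints [3, 6, 7, 136]
`print(b)` → prints [3, 6, 7]

Answer:
[3, 6, 7, 136]
[3, 6, 7]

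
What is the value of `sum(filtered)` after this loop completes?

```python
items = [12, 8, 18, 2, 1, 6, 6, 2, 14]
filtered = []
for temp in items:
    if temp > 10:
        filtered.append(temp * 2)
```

Sum of doubled values > 10
`filtered` takes the values: [] → [24] → [24, 36] → [24, 36, 28]
So `sum(filtered)` = 88

Answer: 88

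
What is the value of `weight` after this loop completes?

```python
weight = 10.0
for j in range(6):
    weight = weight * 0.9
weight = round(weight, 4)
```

Exponential decay: 10.0 * 0.9^6
`weight` takes the values: 10.0 → 9.0 → 8.1 → 7.29 → 6.561 → 5.9049 → 5.31441 → 5.3144

Answer: 5.3144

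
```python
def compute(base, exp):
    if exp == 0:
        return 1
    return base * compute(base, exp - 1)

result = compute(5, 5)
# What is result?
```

compute(5, 5) = 5 * 5 * 5 * 5 * 5 = 3125

Answer: 3125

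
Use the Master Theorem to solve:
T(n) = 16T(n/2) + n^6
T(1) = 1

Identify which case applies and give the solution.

a=16, b=2, f(n)=n^6. log_2(16) = 4. Since c=6 > 4 and the regularity condition holds (16(n/2)^6 = (16/2^6)n^6 with 16/2^6 < 1), Case 3 applies: T(n) = Θ(f(n)) = O(n^6).

Answer: O(n^6) - Case 3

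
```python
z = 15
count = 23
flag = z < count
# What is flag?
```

Trace:
`z = 15` → z = 15
`count = 23` → count = 23
`flag = z < count` → flag = True
So flag = True

Answer: True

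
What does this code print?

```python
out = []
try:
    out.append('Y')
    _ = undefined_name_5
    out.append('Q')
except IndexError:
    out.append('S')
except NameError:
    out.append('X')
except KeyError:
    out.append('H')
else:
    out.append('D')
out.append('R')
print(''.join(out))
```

Execution trace: 'Y' (try body) → 'X' (except NameError) → 'R' (after the try/except). Output: YXR

Answer: YXR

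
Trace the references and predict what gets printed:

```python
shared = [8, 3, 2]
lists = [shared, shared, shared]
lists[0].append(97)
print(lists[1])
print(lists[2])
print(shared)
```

Key concept: list of same reference.
Step by step:
`shared = [8, 3, 2]` → shared = [8, 3, 2]
`lists = [shared, shared, shared]` → lists = [[8, 3, 2], [8, 3, 2], [8, 3, 2]]
`lists[0].append(97)` → shared = [8, 3, 2, 97]; lists = [[8, 3, 2, 97], [8, 3, 2, 97], [8, 3, 2, 97]]
`print(lists[1])` → prints [8, 3, 2, 97]
`print(lists[2])` → prints [8, 3, 2, 97]
`print(shared)` → prints [8, 3, 2, 97]

Answer:
[8, 3, 2, 97]
[8, 3, 2, 97]
[8, 3, 2, 97]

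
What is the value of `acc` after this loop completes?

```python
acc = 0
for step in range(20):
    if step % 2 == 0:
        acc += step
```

Sum of even numbers 0 to 19
`acc` takes the values: 0 → 2 → 6 → 12 → 20 → 30 → 42 → 56 → 72 → 90

Answer: 90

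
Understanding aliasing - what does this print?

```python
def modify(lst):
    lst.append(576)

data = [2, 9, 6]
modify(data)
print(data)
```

Key concept: function modifies passed list.
Step by step:
`data = [2, 9, 6]` → data = [2, 9, 6]
`modify(data)` → data = [2, 9, 6, 576]
`print(data)` → prints [2, 9, 6, 576]

Answer: [2, 9, 6, 576]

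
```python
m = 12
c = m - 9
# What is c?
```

Trace:
`m = 12` → m = 12
`c = m - 9` → c = 3
So c = 3

Answer: 3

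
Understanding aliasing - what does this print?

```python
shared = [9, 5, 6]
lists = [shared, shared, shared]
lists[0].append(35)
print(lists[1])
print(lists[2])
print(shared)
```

Key concept: list of same reference.
Step by step:
`shared = [9, 5, 6]` → shared = [9, 5, 6]
`lists = [shared, shared, shared]` → lists = [[9, 5, 6], [9, 5, 6], [9, 5, 6]]
`lists[0].append(35)` → shared = [9, 5, 6, 35]; lists = [[9, 5, 6, 35], [9, 5, 6, 35], [9, 5, 6, 35]]
`print(lists[1])` → prints [9, 5, 6, 35]
`print(lists[2])` → prints [9, 5, 6, 35]
`print(shared)` → prints [9, 5, 6, 35]

Answer:
[9, 5, 6, 35]
[9, 5, 6, 35]
[9, 5, 6, 35]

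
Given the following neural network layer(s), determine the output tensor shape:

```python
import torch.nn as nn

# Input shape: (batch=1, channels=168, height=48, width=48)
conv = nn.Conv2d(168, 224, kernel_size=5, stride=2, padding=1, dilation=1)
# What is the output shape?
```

Input: (1, 168, 48, 48) -> Output: (1, 224, 23, 23)

Answer: (1, 224, 23, 23)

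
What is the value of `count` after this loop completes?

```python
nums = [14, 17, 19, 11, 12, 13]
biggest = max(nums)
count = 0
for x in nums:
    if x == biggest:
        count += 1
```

Count of max value 19 in [14, 17, 19, 11, 12, 13]
`count` takes the values: 0 → 1

Answer: 1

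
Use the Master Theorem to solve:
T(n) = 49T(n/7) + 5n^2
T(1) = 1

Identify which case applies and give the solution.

a=49, b=7, f(n)=5n^2. log_7(49) = 2. Since c=2 = 2, Case 2 applies: T(n) = Θ(n^log_b(a) · log n) = O(n^2 log n).

Answer: O(n^2 log n) - Case 2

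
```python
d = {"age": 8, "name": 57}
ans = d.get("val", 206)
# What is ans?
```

Trace:
`d = {"age": 8, "name": 57}` → d = {'age': 8, 'name': 57}
`ans = d.get("val", 206)` → ans = 206
So ans = 206

Answer: 206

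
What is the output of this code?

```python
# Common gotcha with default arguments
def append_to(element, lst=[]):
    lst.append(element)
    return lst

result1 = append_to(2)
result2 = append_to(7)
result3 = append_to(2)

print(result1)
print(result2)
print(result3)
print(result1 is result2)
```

Key concept: mutable default argument gotcha.
Step by step:
`result1 = append_to(2)` → result1 = [2]
`result2 = append_to(7)` → result1 = [2, 7] (same object as result2); result2 = [2, 7] (same object as result1)
`result3 = append_to(2)` → result1 = [2, 7, 2] (same object as result2, result3); result2 = [2, 7, 2] (same object as result1, result3); result3 = [2, 7, 2] (same object as result1, result2)
`print(result1)` → prints [2, 7, 2]
`print(result2)` → prints [2, 7, 2]
`print(result3)` → prints [2, 7, 2]
`print(result1 is result2)` → prints True

Answer:
[2, 7, 2]
[2, 7, 2]
[2, 7, 2]
True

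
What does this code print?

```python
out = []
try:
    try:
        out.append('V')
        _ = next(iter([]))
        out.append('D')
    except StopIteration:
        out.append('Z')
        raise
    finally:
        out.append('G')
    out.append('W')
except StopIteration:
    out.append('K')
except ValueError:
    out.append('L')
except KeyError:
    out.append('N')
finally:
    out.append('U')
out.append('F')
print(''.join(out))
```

Execution trace: 'V' (inner try body) → 'Z' (inner except StopIteration) → 'G' (inner finally) → 'K' (except StopIteration) → 'U' (finally) → 'F' (after the try/except). Output: VZGKUF

Answer: VZGKUF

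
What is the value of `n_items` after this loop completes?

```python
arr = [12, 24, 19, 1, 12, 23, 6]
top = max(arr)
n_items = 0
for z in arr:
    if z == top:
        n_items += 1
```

Count of max value 24 in [12, 24, 19, 1, 12, 23, 6]
`n_items` takes the values: 0 → 1

Answer: 1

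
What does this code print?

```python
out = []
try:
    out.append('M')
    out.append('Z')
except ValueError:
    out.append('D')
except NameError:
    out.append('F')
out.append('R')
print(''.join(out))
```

Execution trace: 'M' (try body) → 'Z' (try body, no exception) → 'R' (after the try/except). Output: MZR

Answer: MZR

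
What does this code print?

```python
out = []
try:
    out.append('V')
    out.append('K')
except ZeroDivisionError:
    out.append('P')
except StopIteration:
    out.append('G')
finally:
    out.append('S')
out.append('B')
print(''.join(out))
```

Execution trace: 'V' (try body) → 'K' (try body, no exception) → 'S' (finally) → 'B' (after the try/except). Output: VKSB

Answer: VKSB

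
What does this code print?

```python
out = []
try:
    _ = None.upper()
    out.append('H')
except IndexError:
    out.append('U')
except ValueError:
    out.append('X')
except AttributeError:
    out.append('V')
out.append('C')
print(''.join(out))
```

Execution trace: 'V' (except AttributeError) → 'C' (after the try/except). Output: VC

Answer: VC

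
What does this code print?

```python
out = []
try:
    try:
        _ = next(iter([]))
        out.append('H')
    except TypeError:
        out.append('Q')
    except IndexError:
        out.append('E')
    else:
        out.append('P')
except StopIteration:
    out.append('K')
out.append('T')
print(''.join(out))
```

Execution trace: 'K' (outer except StopIteration) → 'T' (after the try/except). Output: KT

Answer: KT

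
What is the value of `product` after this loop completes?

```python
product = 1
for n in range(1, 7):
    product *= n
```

6! = 720
`product` takes the values: 1 → 2 → 6 → 24 → 120 → 720

Answer: 720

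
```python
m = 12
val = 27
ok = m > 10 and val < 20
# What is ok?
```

Trace:
`m = 12` → m = 12
`val = 27` → val = 27
`ok = m > 10 and val < 20` → ok = False
So ok = False

Answer: False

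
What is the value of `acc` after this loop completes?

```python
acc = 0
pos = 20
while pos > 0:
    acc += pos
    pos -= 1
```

Sum 20 down to 1
`acc` takes the values: 0 → 20 → 39 → 57 → 74 → 90 → 105 → 119 → 132 → 144 → 155 → 165 → 174 → 182 → 189 → 195 → 200 → 204 → 207 → 209 → 210

Answer: 210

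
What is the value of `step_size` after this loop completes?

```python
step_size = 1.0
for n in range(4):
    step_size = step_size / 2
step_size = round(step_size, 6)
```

Halving LR 4 times: 1 / 2^4
`step_size` takes the values: 1.0 → 0.5 → 0.25 → 0.125 → 0.0625

Answer: 0.0625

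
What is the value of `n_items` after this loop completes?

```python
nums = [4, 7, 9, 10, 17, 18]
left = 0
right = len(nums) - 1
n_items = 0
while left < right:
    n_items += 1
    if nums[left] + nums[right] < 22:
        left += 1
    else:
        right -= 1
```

Steps to find pair summing to 22
`n_items` takes the values: 0 → 1 → 2 → 3 → 4 → 5

Answer: 5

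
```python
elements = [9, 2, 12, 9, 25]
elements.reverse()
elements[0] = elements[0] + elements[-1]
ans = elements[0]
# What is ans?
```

Trace:
`elements = [9, 2, 12, 9, 25]` → elements = [9, 2, 12, 9, 25]
`elements.reverse()` → elements = [25, 9, 12, 2, 9]
`elements[0] = elements[0] + elements[-1]` → elements = [34, 9, 12, 2, 9]
`ans = elements[0]` → ans = 34
So ans = 34

Answer: 34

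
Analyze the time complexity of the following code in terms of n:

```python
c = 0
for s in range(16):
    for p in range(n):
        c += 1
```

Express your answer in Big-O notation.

Each loop level contributes: 1 × n. Multiplying the contributions gives O(n).

Answer: O(n)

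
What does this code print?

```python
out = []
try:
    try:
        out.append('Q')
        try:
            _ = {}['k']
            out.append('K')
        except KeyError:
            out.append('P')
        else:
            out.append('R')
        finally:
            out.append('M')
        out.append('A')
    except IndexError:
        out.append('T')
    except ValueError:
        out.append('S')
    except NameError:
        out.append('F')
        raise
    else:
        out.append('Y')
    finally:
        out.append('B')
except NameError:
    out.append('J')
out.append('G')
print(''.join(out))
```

Execution trace: 'Q' (try body) → 'P' (inner except KeyError) → 'M' (inner finally) → 'A' (try body, no exception) → 'Y' (else) → 'B' (finally) → 'G' (after the try/except). Output: QPMAYBG

Answer: QPMAYBG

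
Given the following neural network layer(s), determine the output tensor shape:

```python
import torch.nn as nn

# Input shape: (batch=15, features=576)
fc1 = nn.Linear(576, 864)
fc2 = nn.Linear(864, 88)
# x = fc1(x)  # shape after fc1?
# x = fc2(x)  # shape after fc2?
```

Input: (15, 576) -> after fc1: (15, 864) -> Output: (15, 88)

Answer: (15, 88)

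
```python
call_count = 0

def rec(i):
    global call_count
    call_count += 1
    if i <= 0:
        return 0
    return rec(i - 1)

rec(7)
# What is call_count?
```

Linear recursion stepping by 1: 8 calls from i=7 down to ≤0.

Answer: 8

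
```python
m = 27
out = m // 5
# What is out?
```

Trace:
`m = 27` → m = 27
`out = m // 5` → out = 5
So out = 5

Answer: 5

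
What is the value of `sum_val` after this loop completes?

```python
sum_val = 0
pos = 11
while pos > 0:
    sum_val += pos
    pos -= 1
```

Sum 11 down to 1
`sum_val` takes the values: 0 → 11 → 21 → 30 → 38 → 45 → 51 → 56 → 60 → 63 → 65 → 66

Answer: 66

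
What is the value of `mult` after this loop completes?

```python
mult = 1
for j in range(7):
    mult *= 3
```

3^7 = 2187
`mult` takes the values: 1 → 3 → 9 → 27 → 81 → 243 → 729 → 2187

Answer: 2187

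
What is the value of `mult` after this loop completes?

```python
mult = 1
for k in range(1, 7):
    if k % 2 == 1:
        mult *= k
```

Product of odd numbers 1 to 6
`mult` takes the values: 1 → 3 → 15

Answer: 15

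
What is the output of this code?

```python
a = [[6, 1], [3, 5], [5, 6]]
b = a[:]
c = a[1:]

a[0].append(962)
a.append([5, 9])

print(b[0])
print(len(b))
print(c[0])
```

Key concept: slice with nested mutation.
Step by step:
`a = [[6, 1], [3, 5], [5, 6]]` → a = [[6, 1], [3, 5], [5, 6]]
`b = a[:]` → b = [[6, 1], [3, 5], [5, 6]]
`c = a[1:]` → c = [[3, 5], [5, 6]]
`a[0].append(962)` → a = [[6, 1, 962], [3, 5], [5, 6]]; b = [[6, 1, 962], [3, 5], [5, 6]]
`a.append([5, 9])` → a = [[6, 1, 962], [3, 5], [5, 6], [5, 9]]
`print(b[0])` → prints [6, 1, 962]
`print(len(b))` → prints 3
`print(c[0])` → prints [3, 5]

Answer:
[6, 1, 962]
3
[3, 5]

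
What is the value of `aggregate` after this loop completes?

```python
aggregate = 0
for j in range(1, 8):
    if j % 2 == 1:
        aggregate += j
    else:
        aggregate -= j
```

Add odd, subtract even
`aggregate` takes the values: 0 → 1 → -1 → 2 → -2 → 3 → -3 → 4

Answer: 4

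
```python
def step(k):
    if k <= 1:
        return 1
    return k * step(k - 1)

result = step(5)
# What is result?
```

step(5) = 5 * 4 * 3 * 2 * 1 = 120

Answer: 120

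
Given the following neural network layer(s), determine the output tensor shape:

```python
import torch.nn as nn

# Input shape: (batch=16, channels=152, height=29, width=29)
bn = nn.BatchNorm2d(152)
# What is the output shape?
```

Input: (16, 152, 29, 29) -> Output: (16, 152, 29, 29)

Answer: (16, 152, 29, 29)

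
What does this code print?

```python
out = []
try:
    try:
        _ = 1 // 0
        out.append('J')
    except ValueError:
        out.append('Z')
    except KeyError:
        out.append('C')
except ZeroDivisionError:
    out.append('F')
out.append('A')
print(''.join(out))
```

Execution trace: 'F' (outer except ZeroDivisionError) → 'A' (after the try/except). Output: FA

Answer: FA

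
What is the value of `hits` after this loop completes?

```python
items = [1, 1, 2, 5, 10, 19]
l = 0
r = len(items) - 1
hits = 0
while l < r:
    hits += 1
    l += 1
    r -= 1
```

Iterations until pointers meet (list length 6)
`hits` takes the values: 0 → 1 → 2 → 3

Answer: 3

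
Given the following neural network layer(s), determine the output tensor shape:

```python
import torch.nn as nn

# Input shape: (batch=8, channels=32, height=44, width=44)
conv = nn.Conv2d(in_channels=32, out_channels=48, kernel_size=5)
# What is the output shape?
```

Input: (8, 32, 44, 44) -> Output: (8, 48, 40, 40)

Answer: (8, 48, 40, 40)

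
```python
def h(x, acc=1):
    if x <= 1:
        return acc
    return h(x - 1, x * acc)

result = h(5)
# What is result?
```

Accumulator trace (n, acc): (5, 1) -> (4, 5) -> (3, 20) -> (2, 60) -> (1, 120) -> return 120

Answer: 120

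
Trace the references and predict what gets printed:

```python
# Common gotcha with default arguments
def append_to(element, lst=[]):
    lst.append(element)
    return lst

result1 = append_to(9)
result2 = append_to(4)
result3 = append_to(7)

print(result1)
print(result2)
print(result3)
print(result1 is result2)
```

Key concept: mutable default argument gotcha.
Step by step:
`result1 = append_to(9)` → result1 = [9]
`result2 = append_to(4)` → result1 = [9, 4] (same object as result2); result2 = [9, 4] (same object as result1)
`result3 = append_to(7)` → result1 = [9, 4, 7] (same object as result2, result3); result2 = [9, 4, 7] (same object as result1, result3); result3 = [9, 4, 7] (same object as result1, result2)
`print(result1)` → prints [9, 4, 7]
`print(result2)` → prints [9, 4, 7]
`print(result3)` → prints [9, 4, 7]
`print(result1 is result2)` → prints True

Answer:
[9, 4, 7]
[9, 4, 7]
[9, 4, 7]
True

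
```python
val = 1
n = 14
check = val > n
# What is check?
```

Trace:
`val = 1` → val = 1
`n = 14` → n = 14
`check = val > n` → check = False
So check = False

Answer: False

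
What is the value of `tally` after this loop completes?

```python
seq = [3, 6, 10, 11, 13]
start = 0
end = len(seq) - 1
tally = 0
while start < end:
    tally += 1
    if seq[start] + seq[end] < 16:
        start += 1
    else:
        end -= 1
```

Steps to find pair summing to 16
`tally` takes the values: 0 → 1 → 2 → 3 → 4

Answer: 4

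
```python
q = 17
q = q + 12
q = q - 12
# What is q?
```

Trace:
`q = 17` → q = 17
`q = q + 12` → q = 29
`q = q - 12` → q = 17
So q = 17

Answer: 17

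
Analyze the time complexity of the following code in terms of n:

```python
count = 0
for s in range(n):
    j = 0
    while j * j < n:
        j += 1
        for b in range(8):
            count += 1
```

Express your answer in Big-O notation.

Each loop level contributes: n × √n × 1. Multiplying the contributions gives O(n√n).

Answer: O(n√n)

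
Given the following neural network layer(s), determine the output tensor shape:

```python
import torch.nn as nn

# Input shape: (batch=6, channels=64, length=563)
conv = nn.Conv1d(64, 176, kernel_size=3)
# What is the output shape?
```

Input: (6, 64, 563) -> Output: (6, 176, 561)

Answer: (6, 176, 561)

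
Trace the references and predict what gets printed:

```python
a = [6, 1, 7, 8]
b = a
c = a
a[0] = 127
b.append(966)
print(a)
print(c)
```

Key concept: multiple aliases.
Step by step:
`a = [6, 1, 7, 8]` → a = [6, 1, 7, 8]
`b = a` → b = [6, 1, 7, 8] (same object as a)
`c = a` → c = [6, 1, 7, 8] (same object as a, b)
`a[0] = 127` → a = [127, 1, 7, 8] (same object as b, c); b = [127, 1, 7, 8] (same object as a, c); c = [127, 1, 7, 8] (same object as a, b)
`b.append(966)` → a = [127, 1, 7, 8, 966] (same object as b, c); b = [127, 1, 7, 8, 966] (same object as a, c); c = [127, 1, 7, 8, 966] (same object as a, b)
`print(a)` → prints [127, 1, 7, 8, 966]
`print(c)` → prints [127, 1, 7, 8, 966]

Answer:
[127, 1, 7, 8, 966]
[127, 1, 7, 8, 966]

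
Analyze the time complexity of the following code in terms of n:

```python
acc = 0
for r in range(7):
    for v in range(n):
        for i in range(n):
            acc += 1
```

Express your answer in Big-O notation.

Each loop level contributes: 1 × n × n. Multiplying the contributions gives O(n^2).

Answer: O(n^2)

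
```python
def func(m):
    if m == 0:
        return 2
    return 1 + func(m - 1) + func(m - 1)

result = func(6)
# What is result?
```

func(m) = 1 + 2·func(m-1), func(0)=2. Closed form: (2+1)·2^6 - 1 = 191.

Answer: 191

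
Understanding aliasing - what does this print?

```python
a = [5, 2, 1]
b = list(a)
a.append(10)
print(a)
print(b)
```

Key concept: list() constructor creates copy.
Step by step:
`a = [5, 2, 1]` → a = [5, 2, 1]
`b = list(a)` → b = [5, 2, 1]
`a.append(10)` → a = [5, 2, 1, 10]
`print(a)` → prints [5, 2, 1, 10]
`print(b)` → prints [5, 2, 1]

Answer:
[5, 2, 1, 10]
[5, 2, 1]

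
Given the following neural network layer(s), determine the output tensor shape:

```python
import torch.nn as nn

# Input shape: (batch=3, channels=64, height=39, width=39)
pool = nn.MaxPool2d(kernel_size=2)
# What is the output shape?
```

Input: (3, 64, 39, 39) -> Output: (3, 64, 19, 19)

Answer: (3, 64, 19, 19)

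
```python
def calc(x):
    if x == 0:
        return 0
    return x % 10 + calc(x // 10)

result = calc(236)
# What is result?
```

Sum of digits of 236: 6 + 3 + 2 = 11

Answer: 11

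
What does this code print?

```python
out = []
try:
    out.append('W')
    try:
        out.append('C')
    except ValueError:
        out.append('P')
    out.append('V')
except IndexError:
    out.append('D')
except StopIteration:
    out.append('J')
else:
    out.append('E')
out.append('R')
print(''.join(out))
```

Execution trace: 'W' (try body) → 'C' (inner try body, no exception) → 'V' (try body, no exception) → 'E' (else) → 'R' (after the try/except). Output: WCVER

Answer: WCVER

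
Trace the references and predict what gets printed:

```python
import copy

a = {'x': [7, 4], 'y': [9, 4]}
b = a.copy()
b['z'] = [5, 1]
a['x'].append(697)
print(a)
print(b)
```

Key concept: shallow copy of dict with mutable values.
Step by step:
`a = {'x': [7, 4], 'y': [9, 4]}` → a = {'x': [7, 4], 'y': [9, 4]}
`b = a.copy()` → b = {'x': [7, 4], 'y': [9, 4]}
`b['z'] = [5, 1]` → b = {'x': [7, 4], 'y': [9, 4], 'z': [5, 1]}
`a['x'].append(697)` → a = {'x': [7, 4, 697], 'y': [9, 4]}; b = {'x': [7, 4, 697], 'y': [9, 4], 'z': [5, 1]}
`print(a)` → prints {'x': [7, 4, 697], 'y': [9, 4]}
`print(b)` → prints {'x': [7, 4, 697], 'y': [9, 4], 'z': [5, 1]}

Answer:
{'x': [7, 4, 697], 'y': [9, 4]}
{'x': [7, 4, 697], 'y': [9, 4], 'z': [5, 1]}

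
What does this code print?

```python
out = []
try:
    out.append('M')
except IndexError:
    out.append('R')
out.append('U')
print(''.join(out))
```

Execution trace: 'M' (try body, no exception) → 'U' (after the try/except). Output: MU

Answer: MU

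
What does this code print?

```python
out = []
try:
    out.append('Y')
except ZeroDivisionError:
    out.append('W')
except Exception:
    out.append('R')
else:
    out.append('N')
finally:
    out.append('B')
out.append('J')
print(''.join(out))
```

Execution trace: 'Y' (try body, no exception) → 'N' (else) → 'B' (finally) → 'J' (after the try/except). Output: YNBJ

Answer: YNBJ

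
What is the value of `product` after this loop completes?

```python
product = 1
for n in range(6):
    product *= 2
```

2^6 = 64
`product` takes the values: 1 → 2 → 4 → 8 → 16 → 32 → 64

Answer: 64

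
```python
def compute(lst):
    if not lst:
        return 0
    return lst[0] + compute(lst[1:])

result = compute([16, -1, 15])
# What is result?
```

16 + (-1) + 15 + 0 = 30

Answer: 30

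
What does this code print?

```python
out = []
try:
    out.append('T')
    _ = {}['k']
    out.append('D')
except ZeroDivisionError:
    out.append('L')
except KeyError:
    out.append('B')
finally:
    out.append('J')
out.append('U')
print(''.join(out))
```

Execution trace: 'T' (try body) → 'B' (except KeyError) → 'J' (finally) → 'U' (after the try/except). Output: TBJU

Answer: TBJU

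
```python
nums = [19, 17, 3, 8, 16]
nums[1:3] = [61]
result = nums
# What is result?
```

Trace:
`nums = [19, 17, 3, 8, 16]` → nums = [19, 17, 3, 8, 16]
`nums[1:3] = [61]` → nums = [19, 61, 8, 16]
`result = nums` → result = [19, 61, 8, 16]
So result = [19, 61, 8, 16]

Answer: [19, 61, 8, 16]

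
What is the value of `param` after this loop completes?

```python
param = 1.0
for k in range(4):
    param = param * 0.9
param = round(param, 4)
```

Exponential decay: 1.0 * 0.9^4
`param` takes the values: 1.0 → 0.9 → 0.81 → 0.729 → 0.6561

Answer: 0.6561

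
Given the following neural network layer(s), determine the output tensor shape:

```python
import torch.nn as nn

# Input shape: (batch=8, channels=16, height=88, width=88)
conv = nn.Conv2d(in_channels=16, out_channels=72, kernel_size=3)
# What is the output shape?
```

Input: (8, 16, 88, 88) -> Output: (8, 72, 86, 86)

Answer: (8, 72, 86, 86)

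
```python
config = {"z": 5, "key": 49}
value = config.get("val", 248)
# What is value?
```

Trace:
`config = {"z": 5, "key": 49}` → config = {'z': 5, 'key': 49}
`value = config.get("val", 248)` → value = 248
So value = 248

Answer: 248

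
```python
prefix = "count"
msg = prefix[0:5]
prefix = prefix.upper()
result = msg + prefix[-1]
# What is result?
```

Trace:
`prefix = "count"` → prefix = 'count'
`msg = prefix[0:5]` → msg = 'count'
`prefix = prefix.upper()` → prefix = 'COUNT'
`result = msg + prefix[-1]` → result = 'countT'
So result = 'countT'

Answer: 'countT'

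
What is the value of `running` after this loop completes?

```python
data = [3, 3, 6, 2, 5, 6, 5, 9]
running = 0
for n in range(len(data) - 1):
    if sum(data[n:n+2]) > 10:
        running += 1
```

Count windows with sum > 10
`running` takes the values: 0 → 1 → 2 → 3

Answer: 3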